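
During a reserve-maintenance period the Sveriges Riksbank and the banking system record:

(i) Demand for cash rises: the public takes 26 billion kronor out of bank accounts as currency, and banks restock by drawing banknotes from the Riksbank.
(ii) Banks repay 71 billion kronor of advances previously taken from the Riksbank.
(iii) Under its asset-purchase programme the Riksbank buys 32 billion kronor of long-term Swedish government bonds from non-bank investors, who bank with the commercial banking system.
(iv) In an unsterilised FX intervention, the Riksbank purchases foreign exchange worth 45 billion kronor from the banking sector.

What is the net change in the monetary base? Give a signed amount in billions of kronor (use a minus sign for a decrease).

Riksbank balance sheet:
  Assets:      Securities +32B, Loans to banks −71B, Foreign assets +45B
  Liabilities: Bank reserves −20B, Currency in circulation +26B
Monetary base = currency + reserves: +26B + (−20B) = +6 billion.

+6 billion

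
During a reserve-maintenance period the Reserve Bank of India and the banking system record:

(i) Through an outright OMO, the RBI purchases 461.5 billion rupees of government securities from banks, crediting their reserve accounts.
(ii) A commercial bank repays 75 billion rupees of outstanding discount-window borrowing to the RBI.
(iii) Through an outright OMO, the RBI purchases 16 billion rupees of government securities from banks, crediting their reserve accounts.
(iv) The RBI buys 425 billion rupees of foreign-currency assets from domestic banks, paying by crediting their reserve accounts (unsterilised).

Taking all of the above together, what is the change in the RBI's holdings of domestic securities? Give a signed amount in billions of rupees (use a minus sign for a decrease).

+477.5 billion

OMO purchase (from banks) 461.5 billion rupees: securities added to the RBI's portfolio → +461.5B.
Discount-window repayment 75 billion rupees: the RBI's securities portfolio is untouched → 0.
OMO purchase (from banks) 16 billion rupees: securities added to the RBI's portfolio → +16B.
FX purchase 425 billion rupees: the RBI's securities portfolio is untouched → 0.
Net: 461.5 + 0 + 16 + 0 = +477.5 billion.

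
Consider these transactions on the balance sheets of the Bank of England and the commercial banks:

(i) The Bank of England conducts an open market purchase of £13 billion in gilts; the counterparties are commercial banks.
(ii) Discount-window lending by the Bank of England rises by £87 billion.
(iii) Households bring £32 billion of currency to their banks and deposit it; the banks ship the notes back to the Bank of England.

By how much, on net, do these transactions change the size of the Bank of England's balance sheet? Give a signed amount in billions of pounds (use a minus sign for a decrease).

+£100 billion

OMO purchase (from banks) £13 billion: a Bank of England asset is acquired → +£13B.
Discount-window loan £87 billion: a Bank of England asset is acquired → +£87B.
Currency deposit £32 billion: only the composition of liabilities changes → 0.
Net: 13 + 87 + 0 = +£100 billion.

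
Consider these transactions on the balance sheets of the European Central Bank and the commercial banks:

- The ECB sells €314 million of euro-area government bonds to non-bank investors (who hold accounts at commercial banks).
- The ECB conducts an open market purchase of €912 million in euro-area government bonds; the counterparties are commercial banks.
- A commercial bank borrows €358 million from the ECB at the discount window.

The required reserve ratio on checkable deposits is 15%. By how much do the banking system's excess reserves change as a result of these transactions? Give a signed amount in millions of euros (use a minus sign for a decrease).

Asset sale (to non-banks) €314 million: reserves −€314M, deposits −€314M.
OMO purchase (from banks) €912 million: reserves +€912M, deposits 0.
Discount-window loan €358 million: reserves +€358M, deposits 0.
Totals: Δreserves = +€956M, Δdeposits = −€314M.
Δrequired reserves = 15% × −€314M = −€47.1M.
Δexcess reserves = Δreserves − Δrequired = +€956M − (−€47.1M) = +€1003.1 million.

+€1003.1 million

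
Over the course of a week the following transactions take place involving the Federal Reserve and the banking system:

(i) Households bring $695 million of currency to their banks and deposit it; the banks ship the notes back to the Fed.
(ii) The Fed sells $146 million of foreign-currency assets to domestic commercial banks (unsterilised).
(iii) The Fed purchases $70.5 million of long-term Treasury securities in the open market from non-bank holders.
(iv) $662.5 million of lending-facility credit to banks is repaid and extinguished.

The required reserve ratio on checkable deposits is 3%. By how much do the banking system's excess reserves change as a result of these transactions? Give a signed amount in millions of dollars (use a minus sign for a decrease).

-$65.965 million

Currency deposit $695 million: reserves +$695M, deposits +$695M.
FX sale $146 million: reserves −$146M, deposits 0.
Asset purchase (from non-banks) $70.5 million: reserves +$70.5M, deposits +$70.5M.
Discount-window repayment $662.5 million: reserves −$662.5M, deposits 0.
Totals: Δreserves = −$43M, Δdeposits = +$765.5M.
Δrequired reserves = 3% × +$765.5M = +$22.965M.
Δexcess reserves = Δreserves − Δrequired = −$43M − (+$22.965M) = -$65.965 million.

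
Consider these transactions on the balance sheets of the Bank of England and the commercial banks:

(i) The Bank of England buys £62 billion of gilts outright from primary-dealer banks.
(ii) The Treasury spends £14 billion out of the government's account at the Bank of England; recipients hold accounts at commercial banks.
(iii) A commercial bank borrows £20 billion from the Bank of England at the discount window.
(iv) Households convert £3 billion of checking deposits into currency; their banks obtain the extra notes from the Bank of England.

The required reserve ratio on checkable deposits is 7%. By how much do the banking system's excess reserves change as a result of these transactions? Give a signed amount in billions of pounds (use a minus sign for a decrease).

+£92.23 billion

OMO purchase (from banks) £62 billion: reserves +£62B, deposits 0.
Government spending £14 billion: reserves +£14B, deposits +£14B.
Discount-window loan £20 billion: reserves +£20B, deposits 0.
Currency withdrawal £3 billion: reserves −£3B, deposits −£3B.
Totals: Δreserves = +£93B, Δdeposits = +£11B.
Δrequired reserves = 7% × +£11B = +£0.77B.
Δexcess reserves = Δreserves − Δrequired = +£93B − (+£0.77B) = +£92.23 billion.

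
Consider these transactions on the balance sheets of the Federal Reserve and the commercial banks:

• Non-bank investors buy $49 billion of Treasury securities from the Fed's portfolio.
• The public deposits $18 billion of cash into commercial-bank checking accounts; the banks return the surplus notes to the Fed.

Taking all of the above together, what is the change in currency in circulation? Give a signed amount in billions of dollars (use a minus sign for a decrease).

-$18 billion

Fed balance sheet:
  Assets:      Securities −$49B
  Liabilities: Bank reserves −$31B, Currency in circulation −$18B
So the change in currency in circulation is -$18 billion.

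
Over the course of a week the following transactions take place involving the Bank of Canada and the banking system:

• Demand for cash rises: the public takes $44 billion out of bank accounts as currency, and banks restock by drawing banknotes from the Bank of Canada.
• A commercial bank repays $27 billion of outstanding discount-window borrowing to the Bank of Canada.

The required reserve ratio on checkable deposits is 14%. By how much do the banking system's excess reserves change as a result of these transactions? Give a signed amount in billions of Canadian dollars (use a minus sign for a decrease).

Currency withdrawal $44 billion: reserves −$44B, deposits −$44B.
Discount-window repayment $27 billion: reserves −$27B, deposits 0.
Totals: Δreserves = −$71B, Δdeposits = −$44B.
Δrequired reserves = 14% × −$44B = −$6.16B.
Δexcess reserves = Δreserves − Δrequired = −$71B − (−$6.16B) = -$64.84 billion.

-$64.84 billion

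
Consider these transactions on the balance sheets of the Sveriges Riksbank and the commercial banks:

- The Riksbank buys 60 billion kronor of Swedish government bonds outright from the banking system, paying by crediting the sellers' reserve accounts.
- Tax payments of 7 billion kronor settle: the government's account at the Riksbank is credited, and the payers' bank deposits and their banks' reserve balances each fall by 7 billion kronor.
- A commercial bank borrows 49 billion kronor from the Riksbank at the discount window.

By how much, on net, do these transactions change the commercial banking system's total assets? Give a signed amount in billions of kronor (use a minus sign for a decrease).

+42 billion

Riksbank balance sheet:
  Assets:      Securities +60B, Loans to banks +49B
  Liabilities: Bank reserves +102B, Government deposits +7B
Commercial banking system:
  Assets:      Reserves at CB +102B, Securities −60B
  Liabilities: Checkable deposits −7B, Borrowings from CB +49B
Change in total bank assets = +42 billion.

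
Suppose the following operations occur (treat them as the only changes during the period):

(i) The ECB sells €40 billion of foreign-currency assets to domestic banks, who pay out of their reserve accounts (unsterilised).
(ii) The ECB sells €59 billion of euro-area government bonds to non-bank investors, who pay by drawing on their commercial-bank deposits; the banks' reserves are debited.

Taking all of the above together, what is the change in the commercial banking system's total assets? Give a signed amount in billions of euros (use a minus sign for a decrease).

ECB balance sheet:
  Assets:      Securities −€59B, Foreign assets −€40B
  Liabilities: Bank reserves −€99B
Commercial banking system:
  Assets:      Reserves at CB −€99B, Foreign assets +€40B
  Liabilities: Checkable deposits −€59B
Change in total bank assets = -€59 billion.

-€59 billion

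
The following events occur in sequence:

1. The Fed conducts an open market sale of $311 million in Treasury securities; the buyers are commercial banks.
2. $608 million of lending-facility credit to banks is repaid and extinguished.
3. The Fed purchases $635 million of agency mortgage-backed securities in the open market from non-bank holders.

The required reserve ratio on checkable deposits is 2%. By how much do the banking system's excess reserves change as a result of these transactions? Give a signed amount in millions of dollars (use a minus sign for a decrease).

-$296.7 million

OMO sale (to banks) $311 million: reserves −$311M, deposits 0.
Discount-window repayment $608 million: reserves −$608M, deposits 0.
Asset purchase (from non-banks) $635 million: reserves +$635M, deposits +$635M.
Totals: Δreserves = −$284M, Δdeposits = +$635M.
Δrequired reserves = 2% × +$635M = +$12.7M.
Δexcess reserves = Δreserves − Δrequired = −$284M − (+$12.7M) = -$296.7 million.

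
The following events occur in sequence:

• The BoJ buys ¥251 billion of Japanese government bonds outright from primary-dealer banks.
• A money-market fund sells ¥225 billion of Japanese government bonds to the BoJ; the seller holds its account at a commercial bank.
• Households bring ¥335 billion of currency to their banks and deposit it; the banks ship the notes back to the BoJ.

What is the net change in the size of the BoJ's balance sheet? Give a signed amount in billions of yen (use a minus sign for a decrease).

OMO purchase (from banks) ¥251 billion: a BoJ asset is acquired → +¥251B.
Asset purchase (from non-banks) ¥225 billion: a BoJ asset is acquired → +¥225B.
Currency deposit ¥335 billion: only the composition of liabilities changes → 0.
Net: 251 + 225 + 0 = +¥476 billion.

+¥476 billion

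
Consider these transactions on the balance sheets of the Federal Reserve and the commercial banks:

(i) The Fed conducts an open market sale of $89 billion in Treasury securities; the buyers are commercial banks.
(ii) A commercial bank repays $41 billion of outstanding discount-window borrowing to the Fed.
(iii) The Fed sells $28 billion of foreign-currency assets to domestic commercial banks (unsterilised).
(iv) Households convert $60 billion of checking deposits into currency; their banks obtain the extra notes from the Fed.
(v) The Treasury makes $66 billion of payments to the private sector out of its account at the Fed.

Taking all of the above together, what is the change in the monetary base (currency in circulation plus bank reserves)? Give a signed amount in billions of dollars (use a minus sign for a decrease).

-$92 billion

Fed balance sheet:
  Assets:      Securities −$89B, Loans to banks −$41B, Foreign assets −$28B
  Liabilities: Bank reserves −$152B, Currency in circulation +$60B, Government deposits −$66B
Monetary base = currency + reserves: +$60B + (−$152B) = -$92 billion.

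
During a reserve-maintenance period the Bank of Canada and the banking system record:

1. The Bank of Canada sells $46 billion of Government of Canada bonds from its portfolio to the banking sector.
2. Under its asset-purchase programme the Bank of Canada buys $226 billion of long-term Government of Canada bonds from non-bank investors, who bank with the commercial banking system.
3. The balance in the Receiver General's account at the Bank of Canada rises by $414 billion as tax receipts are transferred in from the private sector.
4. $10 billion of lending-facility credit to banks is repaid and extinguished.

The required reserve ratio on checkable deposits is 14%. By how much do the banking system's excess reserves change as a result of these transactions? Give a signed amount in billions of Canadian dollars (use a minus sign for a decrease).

-$217.68 billion

OMO sale (to banks) $46 billion: reserves −$46B, deposits 0.
Asset purchase (from non-banks) $226 billion: reserves +$226B, deposits +$226B.
Government account inflow $414 billion: reserves −$414B, deposits −$414B.
Discount-window repayment $10 billion: reserves −$10B, deposits 0.
Totals: Δreserves = −$244B, Δdeposits = −$188B.
Δrequired reserves = 14% × −$188B = −$26.32B.
Δexcess reserves = Δreserves − Δrequired = −$244B − (−$26.32B) = -$217.68 billion.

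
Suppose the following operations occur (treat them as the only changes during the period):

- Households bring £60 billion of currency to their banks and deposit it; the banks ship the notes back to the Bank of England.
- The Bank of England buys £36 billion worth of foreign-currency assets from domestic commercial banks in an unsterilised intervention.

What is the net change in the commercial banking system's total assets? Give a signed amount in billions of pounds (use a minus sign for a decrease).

+£60 billion

Currency deposit £60 billion: bank balance sheets expand → +£60B.
FX purchase £36 billion: just an asset swap on bank balance sheets → 0.
Net: 60 + 0 = +£60 billion.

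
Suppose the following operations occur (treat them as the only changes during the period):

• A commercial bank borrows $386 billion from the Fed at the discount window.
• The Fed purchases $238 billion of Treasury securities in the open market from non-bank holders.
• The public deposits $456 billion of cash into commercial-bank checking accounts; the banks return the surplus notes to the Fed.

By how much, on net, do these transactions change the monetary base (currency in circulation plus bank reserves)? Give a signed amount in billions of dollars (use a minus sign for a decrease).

+$624 billion

Discount-window loan $386 billion: Fed balance sheet expands → +$386B.
Asset purchase (from non-banks) $238 billion: Fed balance sheet expands → +$238B.
Currency deposit $456 billion: just a shift between currency and reserves — both are base money → 0.
Net: 386 + 238 + 0 = +$624 billion.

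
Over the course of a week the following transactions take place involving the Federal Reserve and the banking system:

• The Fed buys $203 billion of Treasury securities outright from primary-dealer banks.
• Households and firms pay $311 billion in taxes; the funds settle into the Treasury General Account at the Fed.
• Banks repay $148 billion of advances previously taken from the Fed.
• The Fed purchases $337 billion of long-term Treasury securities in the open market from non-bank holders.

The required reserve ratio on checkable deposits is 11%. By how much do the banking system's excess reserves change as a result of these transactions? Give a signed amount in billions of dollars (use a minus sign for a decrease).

OMO purchase (from banks) $203 billion: reserves +$203B, deposits 0.
Government account inflow $311 billion: reserves −$311B, deposits −$311B.
Discount-window repayment $148 billion: reserves −$148B, deposits 0.
Asset purchase (from non-banks) $337 billion: reserves +$337B, deposits +$337B.
Totals: Δreserves = +$81B, Δdeposits = +$26B.
Δrequired reserves = 11% × +$26B = +$2.86B.
Δexcess reserves = Δreserves − Δrequired = +$81B − (+$2.86B) = +$78.14 billion.

+$78.14 billion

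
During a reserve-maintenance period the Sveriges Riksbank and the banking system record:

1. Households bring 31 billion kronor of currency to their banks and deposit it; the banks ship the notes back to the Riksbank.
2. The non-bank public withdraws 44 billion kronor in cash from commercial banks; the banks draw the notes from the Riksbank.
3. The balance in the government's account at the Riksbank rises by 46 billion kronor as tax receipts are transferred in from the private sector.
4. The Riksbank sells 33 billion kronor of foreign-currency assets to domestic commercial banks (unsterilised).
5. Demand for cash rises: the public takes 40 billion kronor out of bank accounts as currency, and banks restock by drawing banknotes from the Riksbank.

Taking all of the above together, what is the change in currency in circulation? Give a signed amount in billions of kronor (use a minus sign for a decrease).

+53 billion

Currency deposit 31 billion kronor: notes return to the central bank → −31B.
Currency withdrawal 44 billion kronor: notes leave the central bank → +44B.
Government account inflow 46 billion kronor: no currency enters or leaves circulation → 0.
FX sale 33 billion kronor: no currency enters or leaves circulation → 0.
Currency withdrawal 40 billion kronor: notes leave the central bank → +40B.
Net: −31 + 44 + 0 + 0 + 40 = +53 billion.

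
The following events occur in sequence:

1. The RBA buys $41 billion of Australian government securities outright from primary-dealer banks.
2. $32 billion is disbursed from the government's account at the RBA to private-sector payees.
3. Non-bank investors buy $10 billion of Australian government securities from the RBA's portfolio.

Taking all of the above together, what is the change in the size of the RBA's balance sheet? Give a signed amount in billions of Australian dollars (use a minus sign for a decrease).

+$31 billion

OMO purchase (from banks) $41 billion: an RBA asset is acquired → +$41B.
Government spending $32 billion: only the composition of liabilities changes → 0.
Asset sale (to non-banks) $10 billion: an RBA asset is shed → −$10B.
Net: 41 + 0 − 10 = +$31 billion.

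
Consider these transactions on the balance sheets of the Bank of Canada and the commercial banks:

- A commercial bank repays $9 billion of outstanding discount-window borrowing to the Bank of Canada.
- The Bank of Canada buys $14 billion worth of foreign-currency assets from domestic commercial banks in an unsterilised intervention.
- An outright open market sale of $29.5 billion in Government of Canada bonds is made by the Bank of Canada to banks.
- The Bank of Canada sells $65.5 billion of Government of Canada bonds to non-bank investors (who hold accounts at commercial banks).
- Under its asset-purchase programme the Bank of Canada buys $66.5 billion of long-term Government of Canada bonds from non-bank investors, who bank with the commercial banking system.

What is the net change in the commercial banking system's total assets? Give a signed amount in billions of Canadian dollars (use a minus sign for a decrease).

Bank of Canada balance sheet:
  Assets:      Securities −$28.5B, Loans to banks −$9B, Foreign assets +$14B
  Liabilities: Bank reserves −$23.5B
Commercial banking system:
  Assets:      Reserves at CB −$23.5B, Securities +$29.5B, Foreign assets −$14B
  Liabilities: Checkable deposits +$1B, Borrowings from CB −$9B
Change in total bank assets = -$8 billion.

-$8 billion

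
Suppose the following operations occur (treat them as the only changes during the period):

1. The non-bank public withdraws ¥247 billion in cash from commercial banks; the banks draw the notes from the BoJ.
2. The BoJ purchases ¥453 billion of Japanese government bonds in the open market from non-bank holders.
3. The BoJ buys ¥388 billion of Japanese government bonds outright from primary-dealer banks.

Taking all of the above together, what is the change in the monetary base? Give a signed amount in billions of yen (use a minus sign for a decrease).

+¥841 billion

BoJ balance sheet:
  Assets:      Securities +¥841B
  Liabilities: Bank reserves +¥594B, Currency in circulation +¥247B
Commercial banking system:
  Assets:      Reserves at CB +¥594B, Securities −¥388B
  Liabilities: Checkable deposits +¥206B
Monetary base = currency + reserves: +¥247B + (+¥594B) = +¥841 billion.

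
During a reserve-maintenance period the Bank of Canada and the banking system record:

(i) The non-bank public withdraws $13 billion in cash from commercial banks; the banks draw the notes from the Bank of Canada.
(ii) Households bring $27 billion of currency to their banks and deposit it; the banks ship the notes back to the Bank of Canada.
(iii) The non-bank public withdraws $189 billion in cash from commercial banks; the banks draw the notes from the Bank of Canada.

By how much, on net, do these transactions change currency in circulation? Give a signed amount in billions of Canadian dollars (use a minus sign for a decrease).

Bank of Canada balance sheet:
  Assets:      no change
  Liabilities: Bank reserves −$175B, Currency in circulation +$175B
Commercial banking system:
  Assets:      Reserves at CB −$175B
  Liabilities: Checkable deposits −$175B
So the change in currency in circulation is +$175 billion.

+$175 billion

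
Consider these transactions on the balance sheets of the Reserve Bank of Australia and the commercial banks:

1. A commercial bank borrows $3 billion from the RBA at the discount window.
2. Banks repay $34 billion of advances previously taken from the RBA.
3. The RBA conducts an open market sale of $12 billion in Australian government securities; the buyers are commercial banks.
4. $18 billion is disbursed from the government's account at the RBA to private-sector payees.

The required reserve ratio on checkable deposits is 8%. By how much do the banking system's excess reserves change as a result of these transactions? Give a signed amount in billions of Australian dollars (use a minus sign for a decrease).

Discount-window loan $3 billion: reserves +$3B, deposits 0.
Discount-window repayment $34 billion: reserves −$34B, deposits 0.
OMO sale (to banks) $12 billion: reserves −$12B, deposits 0.
Government spending $18 billion: reserves +$18B, deposits +$18B.
Totals: Δreserves = −$25B, Δdeposits = +$18B.
Δrequired reserves = 8% × +$18B = +$1.44B.
Δexcess reserves = Δreserves − Δrequired = −$25B − (+$1.44B) = -$26.44 billion.

-$26.44 billion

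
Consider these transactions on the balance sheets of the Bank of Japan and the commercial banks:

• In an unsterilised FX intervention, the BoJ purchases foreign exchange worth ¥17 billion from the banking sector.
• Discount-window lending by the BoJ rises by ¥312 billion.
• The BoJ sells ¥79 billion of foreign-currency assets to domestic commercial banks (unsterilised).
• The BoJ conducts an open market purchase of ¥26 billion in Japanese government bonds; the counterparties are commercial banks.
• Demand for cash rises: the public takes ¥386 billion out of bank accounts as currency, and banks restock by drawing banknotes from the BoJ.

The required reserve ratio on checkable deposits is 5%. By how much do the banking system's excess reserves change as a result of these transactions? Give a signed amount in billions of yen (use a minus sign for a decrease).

-¥90.7 billion

FX purchase ¥17 billion: reserves +¥17B, deposits 0.
Discount-window loan ¥312 billion: reserves +¥312B, deposits 0.
FX sale ¥79 billion: reserves −¥79B, deposits 0.
OMO purchase (from banks) ¥26 billion: reserves +¥26B, deposits 0.
Currency withdrawal ¥386 billion: reserves −¥386B, deposits −¥386B.
Totals: Δreserves = −¥110B, Δdeposits = −¥386B.
Δrequired reserves = 5% × −¥386B = −¥19.3B.
Δexcess reserves = Δreserves − Δrequired = −¥110B − (−¥19.3B) = -¥90.7 billion.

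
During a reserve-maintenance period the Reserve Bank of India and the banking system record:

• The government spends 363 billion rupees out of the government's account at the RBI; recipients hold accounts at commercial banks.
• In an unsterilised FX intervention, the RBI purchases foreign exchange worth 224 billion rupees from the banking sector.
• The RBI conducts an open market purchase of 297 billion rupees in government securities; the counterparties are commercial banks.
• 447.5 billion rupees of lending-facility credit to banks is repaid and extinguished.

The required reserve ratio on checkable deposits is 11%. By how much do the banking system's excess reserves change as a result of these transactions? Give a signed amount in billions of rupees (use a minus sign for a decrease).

Government spending 363 billion rupees: reserves +363B, deposits +363B.
FX purchase 224 billion rupees: reserves +224B, deposits 0.
OMO purchase (from banks) 297 billion rupees: reserves +297B, deposits 0.
Discount-window repayment 447.5 billion rupees: reserves −447.5B, deposits 0.
Totals: Δreserves = +436.5B, Δdeposits = +363B.
Δrequired reserves = 11% × +363B = +39.93B.
Δexcess reserves = Δreserves − Δrequired = +436.5B − (+39.93B) = +396.57 billion.

+396.57 billion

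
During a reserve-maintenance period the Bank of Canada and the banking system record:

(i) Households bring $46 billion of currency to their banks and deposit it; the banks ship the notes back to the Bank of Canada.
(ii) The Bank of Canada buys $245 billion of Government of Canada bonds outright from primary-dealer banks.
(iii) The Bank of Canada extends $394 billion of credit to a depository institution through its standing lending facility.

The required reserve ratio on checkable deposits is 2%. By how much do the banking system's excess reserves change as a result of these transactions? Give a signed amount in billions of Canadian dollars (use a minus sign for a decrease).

Currency deposit $46 billion: reserves +$46B, deposits +$46B.
OMO purchase (from banks) $245 billion: reserves +$245B, deposits 0.
Discount-window loan $394 billion: reserves +$394B, deposits 0.
Totals: Δreserves = +$685B, Δdeposits = +$46B.
Δrequired reserves = 2% × +$46B = +$0.92B.
Δexcess reserves = Δreserves − Δrequired = +$685B − (+$0.92B) = +$684.08 billion.

+$684.08 billion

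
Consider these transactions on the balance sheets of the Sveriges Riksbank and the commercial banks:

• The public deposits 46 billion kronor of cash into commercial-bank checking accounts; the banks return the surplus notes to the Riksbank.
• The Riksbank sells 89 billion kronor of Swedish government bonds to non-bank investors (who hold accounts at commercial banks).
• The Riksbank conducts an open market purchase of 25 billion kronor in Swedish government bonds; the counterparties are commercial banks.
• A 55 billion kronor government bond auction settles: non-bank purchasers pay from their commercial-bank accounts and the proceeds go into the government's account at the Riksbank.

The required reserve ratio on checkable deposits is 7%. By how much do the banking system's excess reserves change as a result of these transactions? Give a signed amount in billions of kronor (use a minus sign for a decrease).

-66.14 billion

Currency deposit 46 billion kronor: reserves +46B, deposits +46B.
Asset sale (to non-banks) 89 billion kronor: reserves −89B, deposits −89B.
OMO purchase (from banks) 25 billion kronor: reserves +25B, deposits 0.
Government account inflow 55 billion kronor: reserves −55B, deposits −55B.
Totals: Δreserves = −73B, Δdeposits = −98B.
Δrequired reserves = 7% × −98B = −6.86B.
Δexcess reserves = Δreserves − Δrequired = −73B − (−6.86B) = -66.14 billion.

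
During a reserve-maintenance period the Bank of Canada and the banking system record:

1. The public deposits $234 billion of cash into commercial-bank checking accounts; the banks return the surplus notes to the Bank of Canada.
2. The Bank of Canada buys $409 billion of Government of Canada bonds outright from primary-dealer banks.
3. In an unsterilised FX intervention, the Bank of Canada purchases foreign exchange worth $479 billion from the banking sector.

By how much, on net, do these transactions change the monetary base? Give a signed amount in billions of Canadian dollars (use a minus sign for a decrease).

Bank of Canada balance sheet:
  Assets:      Securities +$409B, Foreign assets +$479B
  Liabilities: Bank reserves +$1122B, Currency in circulation −$234B
Monetary base = currency + reserves: −$234B + (+$1122B) = +$888 billion.

+$888 billion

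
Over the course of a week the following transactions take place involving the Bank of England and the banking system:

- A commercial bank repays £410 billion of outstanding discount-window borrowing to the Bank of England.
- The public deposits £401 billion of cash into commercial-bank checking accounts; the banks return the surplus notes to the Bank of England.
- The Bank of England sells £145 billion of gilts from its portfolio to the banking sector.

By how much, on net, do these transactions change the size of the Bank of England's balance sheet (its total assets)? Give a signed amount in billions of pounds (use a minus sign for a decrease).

-£555 billion

Bank of England balance sheet:
  Assets:      Securities −£145B, Loans to banks −£410B
  Liabilities: Bank reserves −£154B, Currency in circulation −£401B
Change in total Bank of England assets = -£555 billion.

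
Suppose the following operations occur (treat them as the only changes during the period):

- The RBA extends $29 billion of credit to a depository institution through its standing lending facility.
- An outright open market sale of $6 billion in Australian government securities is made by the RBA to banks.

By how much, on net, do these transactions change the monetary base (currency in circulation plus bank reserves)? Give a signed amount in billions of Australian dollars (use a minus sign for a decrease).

+$23 billion

Discount-window loan $29 billion: RBA balance sheet expands → +$29B.
OMO sale (to banks) $6 billion: RBA balance sheet contracts → −$6B.
Net: 29 − 6 = +$23 billion.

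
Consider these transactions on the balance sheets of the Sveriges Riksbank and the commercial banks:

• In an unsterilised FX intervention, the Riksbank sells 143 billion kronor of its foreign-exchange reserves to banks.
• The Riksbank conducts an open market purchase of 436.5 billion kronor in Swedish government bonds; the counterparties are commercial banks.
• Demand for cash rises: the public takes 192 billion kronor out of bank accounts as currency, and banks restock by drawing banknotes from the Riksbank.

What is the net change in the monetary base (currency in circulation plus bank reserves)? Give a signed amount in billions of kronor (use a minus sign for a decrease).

+293.5 billion

FX sale 143 billion kronor: Riksbank balance sheet contracts → −143B.
OMO purchase (from banks) 436.5 billion kronor: Riksbank balance sheet expands → +436.5B.
Currency withdrawal 192 billion kronor: just a shift between currency and reserves — both are base money → 0.
Net: −143 + 436.5 + 0 = +293.5 billion.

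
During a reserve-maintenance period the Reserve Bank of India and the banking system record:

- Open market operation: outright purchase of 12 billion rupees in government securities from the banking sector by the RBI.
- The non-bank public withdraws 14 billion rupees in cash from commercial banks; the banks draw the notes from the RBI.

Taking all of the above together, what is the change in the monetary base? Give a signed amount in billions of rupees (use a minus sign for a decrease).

RBI balance sheet:
  Assets:      Securities +12B
  Liabilities: Bank reserves −2B, Currency in circulation +14B
Commercial banking system:
  Assets:      Reserves at CB −2B, Securities −12B
  Liabilities: Checkable deposits −14B
Monetary base = currency + reserves: +14B + (−2B) = +12 billion.

+12 billion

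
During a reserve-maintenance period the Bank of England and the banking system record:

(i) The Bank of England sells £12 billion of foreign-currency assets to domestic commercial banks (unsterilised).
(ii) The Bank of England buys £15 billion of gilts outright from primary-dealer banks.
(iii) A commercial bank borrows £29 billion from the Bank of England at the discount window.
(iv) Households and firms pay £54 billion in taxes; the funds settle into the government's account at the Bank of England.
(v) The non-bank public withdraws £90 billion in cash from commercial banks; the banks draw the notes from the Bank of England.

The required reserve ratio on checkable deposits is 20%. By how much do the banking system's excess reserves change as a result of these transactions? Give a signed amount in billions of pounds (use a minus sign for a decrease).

-£83.2 billion

FX sale £12 billion: reserves −£12B, deposits 0.
OMO purchase (from banks) £15 billion: reserves +£15B, deposits 0.
Discount-window loan £29 billion: reserves +£29B, deposits 0.
Government account inflow £54 billion: reserves −£54B, deposits −£54B.
Currency withdrawal £90 billion: reserves −£90B, deposits −£90B.
Totals: Δreserves = −£112B, Δdeposits = −£144B.
Δrequired reserves = 20% × −£144B = −£28.8B.
Δexcess reserves = Δreserves − Δrequired = −£112B − (−£28.8B) = -£83.2 billion.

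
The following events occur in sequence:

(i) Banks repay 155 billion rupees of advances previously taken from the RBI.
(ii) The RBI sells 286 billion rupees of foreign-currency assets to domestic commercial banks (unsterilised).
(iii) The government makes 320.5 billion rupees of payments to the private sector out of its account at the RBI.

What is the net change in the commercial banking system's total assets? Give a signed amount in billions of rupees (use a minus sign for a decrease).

RBI balance sheet:
  Assets:      Loans to banks −155B, Foreign assets −286B
  Liabilities: Bank reserves −120.5B, Government deposits −320.5B
Commercial banking system:
  Assets:      Reserves at CB −120.5B, Foreign assets +286B
  Liabilities: Checkable deposits +320.5B, Borrowings from CB −155B
Change in total bank assets = +165.5 billion.

+165.5 billion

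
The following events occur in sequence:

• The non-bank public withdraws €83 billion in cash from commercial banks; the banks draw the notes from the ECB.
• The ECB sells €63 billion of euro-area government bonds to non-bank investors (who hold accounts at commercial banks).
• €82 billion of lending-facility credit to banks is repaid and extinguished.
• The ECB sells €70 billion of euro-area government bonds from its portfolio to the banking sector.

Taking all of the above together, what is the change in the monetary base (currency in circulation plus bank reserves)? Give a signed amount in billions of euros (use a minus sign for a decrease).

-€215 billion

Currency withdrawal €83 billion: just a shift between currency and reserves — both are base money → 0.
Asset sale (to non-banks) €63 billion: ECB balance sheet contracts → −€63B.
Discount-window repayment €82 billion: ECB balance sheet contracts → −€82B.
OMO sale (to banks) €70 billion: ECB balance sheet contracts → −€70B.
Net: 0 − 63 − 82 − 70 = -€215 billion.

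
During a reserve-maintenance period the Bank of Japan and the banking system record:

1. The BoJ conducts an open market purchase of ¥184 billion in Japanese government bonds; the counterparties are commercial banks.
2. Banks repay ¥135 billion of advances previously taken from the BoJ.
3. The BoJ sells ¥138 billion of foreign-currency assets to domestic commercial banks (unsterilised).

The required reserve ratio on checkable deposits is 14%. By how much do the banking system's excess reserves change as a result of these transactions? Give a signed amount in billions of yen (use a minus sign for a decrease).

-¥89 billion

OMO purchase (from banks) ¥184 billion: reserves +¥184B, deposits 0.
Discount-window repayment ¥135 billion: reserves −¥135B, deposits 0.
FX sale ¥138 billion: reserves −¥138B, deposits 0.
Totals: Δreserves = −¥89B, Δdeposits = 0.
Δrequired reserves = 14% × 0 = 0.
Δexcess reserves = Δreserves − Δrequired = −¥89B − (0) = -¥89 billion.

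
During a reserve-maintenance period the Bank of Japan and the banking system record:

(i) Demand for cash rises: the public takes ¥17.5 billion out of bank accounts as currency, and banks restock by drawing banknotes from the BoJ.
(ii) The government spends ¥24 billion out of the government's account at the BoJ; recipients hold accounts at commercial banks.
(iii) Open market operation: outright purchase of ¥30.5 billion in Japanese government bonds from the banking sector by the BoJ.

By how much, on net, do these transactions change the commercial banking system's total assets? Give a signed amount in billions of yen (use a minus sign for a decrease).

+¥6.5 billion

BoJ balance sheet:
  Assets:      Securities +¥30.5B
  Liabilities: Bank reserves +¥37B, Currency in circulation +¥17.5B, Government deposits −¥24B
Commercial banking system:
  Assets:      Reserves at CB +¥37B, Securities −¥30.5B
  Liabilities: Checkable deposits +¥6.5B
Change in total bank assets = +¥6.5 billion.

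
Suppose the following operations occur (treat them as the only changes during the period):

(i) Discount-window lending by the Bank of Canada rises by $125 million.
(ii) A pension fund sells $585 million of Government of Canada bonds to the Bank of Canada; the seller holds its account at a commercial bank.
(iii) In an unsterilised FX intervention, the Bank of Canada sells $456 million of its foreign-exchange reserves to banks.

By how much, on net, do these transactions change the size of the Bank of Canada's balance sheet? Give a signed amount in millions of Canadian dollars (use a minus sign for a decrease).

+$254 million

Bank of Canada balance sheet:
  Assets:      Securities +$585M, Loans to banks +$125M, Foreign assets −$456M
  Liabilities: Bank reserves +$254M
Change in total Bank of Canada assets = +$254 million.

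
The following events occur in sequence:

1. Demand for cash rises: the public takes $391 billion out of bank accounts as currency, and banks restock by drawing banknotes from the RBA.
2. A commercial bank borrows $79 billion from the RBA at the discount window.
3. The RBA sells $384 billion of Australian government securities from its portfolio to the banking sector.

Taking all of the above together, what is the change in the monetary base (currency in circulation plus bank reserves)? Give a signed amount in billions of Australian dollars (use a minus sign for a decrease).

Currency withdrawal $391 billion: just a shift between currency and reserves — both are base money → 0.
Discount-window loan $79 billion: RBA balance sheet expands → +$79B.
OMO sale (to banks) $384 billion: RBA balance sheet contracts → −$384B.
Net: 0 + 79 − 384 = -$305 billion.

-$305 billion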